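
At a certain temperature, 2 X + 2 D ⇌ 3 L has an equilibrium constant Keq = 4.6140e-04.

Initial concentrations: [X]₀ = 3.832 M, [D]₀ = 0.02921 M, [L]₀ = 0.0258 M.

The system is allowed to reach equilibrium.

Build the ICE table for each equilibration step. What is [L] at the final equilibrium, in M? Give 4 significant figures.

[L]_eq = 0.01961 M

Q₀ = 0.001371 vs Keq = 4.6140e-04 ⇒ Q>K, reverse
Step 1:
                    X           D           L
  init          3.832     0.02921      0.0258
  Δ          0.004124    0.004124   -0.006187
  eq            3.836     0.03333     0.01961
  solve Keq expr → x = -0.002062; check Q = 4.6140e-04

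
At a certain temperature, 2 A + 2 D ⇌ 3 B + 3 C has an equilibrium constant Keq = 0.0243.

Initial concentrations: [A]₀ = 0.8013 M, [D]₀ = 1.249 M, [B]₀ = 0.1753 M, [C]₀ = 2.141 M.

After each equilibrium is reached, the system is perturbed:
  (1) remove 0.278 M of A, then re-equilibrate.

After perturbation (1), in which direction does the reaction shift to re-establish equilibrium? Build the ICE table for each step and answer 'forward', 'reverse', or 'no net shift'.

Q₀ = 0.05278 vs Keq = 0.0243 ⇒ Q>K, reverse
Step 1:
                    A           D           B           C
  Initial      0.8013       1.249      0.1753       2.141
  Change      0.02238     0.02238    -0.03357    -0.03357
  Equil        0.8237       1.271      0.1417       2.107
  solve Keq expr → x = -0.01119; check Q = 0.0243
Then remove 0.278 M of A.
Step 2:
                    A           D           B           C
  Initial      0.5457       1.271      0.1417       2.107
  Change      0.01923     0.01923    -0.02885    -0.02885
  Equil        0.5649       1.291      0.1129       2.079
  solve Keq expr → x = -0.009617; check Q = 0.0243

Direction: reverse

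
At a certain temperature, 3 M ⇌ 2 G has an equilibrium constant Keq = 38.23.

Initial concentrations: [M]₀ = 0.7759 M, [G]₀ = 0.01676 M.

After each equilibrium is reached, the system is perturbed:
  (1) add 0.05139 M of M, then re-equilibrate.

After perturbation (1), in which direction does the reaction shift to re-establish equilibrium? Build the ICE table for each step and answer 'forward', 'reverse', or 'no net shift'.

Q₀ = 6.0135e-04 vs Keq = 38.23 ⇒ Q<K, forward
Step 1:
                   M          G
  Initial     0.7759    0.01676
  Change     -0.6087     0.4058
  Equil       0.1672     0.4226
  solve Keq expr → x = 0.2029; check Q = 38.23
Then add 0.05139 M of M.
Step 2:
                   M          G
  Initial     0.2186     0.4226
  Change    -0.04378    0.02919
  Equil       0.1748     0.4518
  solve Keq expr → x = 0.01459; check Q = 38.23

Direction: forward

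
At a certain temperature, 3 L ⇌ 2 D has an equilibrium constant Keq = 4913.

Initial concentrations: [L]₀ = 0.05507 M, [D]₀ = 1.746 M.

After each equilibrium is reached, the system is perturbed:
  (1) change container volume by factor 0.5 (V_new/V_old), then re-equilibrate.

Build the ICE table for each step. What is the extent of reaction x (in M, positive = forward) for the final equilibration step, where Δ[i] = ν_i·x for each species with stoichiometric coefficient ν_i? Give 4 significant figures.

Q₀ = 1.8253e+04 vs Keq = 4913 ⇒ Q>K, reverse
Step 1:
                    L           D
  init        0.05507       1.746
  Δ           0.02958    -0.01972
  eq          0.08465       1.726
  solve Keq expr → x = -0.00986; check Q = 4913
Then change container volume by factor 0.5 (V_new/V_old).
Step 2:
                    L           D
  init         0.1693       3.453
  Δ          -0.03433     0.02289
  eq            0.135       3.475
  solve Keq expr → x = 0.01144; check Q = 4913

x = 0.01144 M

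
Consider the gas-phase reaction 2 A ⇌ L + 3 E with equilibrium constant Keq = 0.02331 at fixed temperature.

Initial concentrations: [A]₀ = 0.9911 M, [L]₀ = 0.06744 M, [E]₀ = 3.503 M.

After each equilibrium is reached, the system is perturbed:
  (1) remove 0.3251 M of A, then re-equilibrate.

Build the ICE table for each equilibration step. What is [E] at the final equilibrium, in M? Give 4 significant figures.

Q₀ = 2.951 vs Keq = 0.02331 ⇒ Q>K, reverse
Step 1:
                    A           L           E
  Initial      0.9911     0.06744       3.503
  Change       0.1332    -0.06662     -0.1999
  Equil         1.124  8.1764e-04       3.303
  solve Keq expr → x = -0.06662; check Q = 0.02331
Then remove 0.3251 M of A.
Step 2:
                    A           L           E
  Initial      0.7992  8.1764e-04       3.303
  Change   8.0637e-04 -4.0319e-04    -0.00121
  Equil        0.8001  4.1445e-04       3.302
  solve Keq expr → x = -4.0319e-04; check Q = 0.02331

[E]_eq = 3.302 M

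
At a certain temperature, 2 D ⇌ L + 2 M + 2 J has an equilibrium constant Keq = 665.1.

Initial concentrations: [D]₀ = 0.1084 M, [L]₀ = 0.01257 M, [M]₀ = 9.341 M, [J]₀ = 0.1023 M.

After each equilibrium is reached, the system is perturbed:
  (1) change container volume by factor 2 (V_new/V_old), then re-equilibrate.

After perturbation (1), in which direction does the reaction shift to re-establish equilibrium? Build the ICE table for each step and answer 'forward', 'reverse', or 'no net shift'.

Direction: forward

Q₀ = 0.9768 vs Keq = 665.1 ⇒ Q<K, forward
Step 1:
                   D          L          M          J
  Initial     0.1084    0.01257      9.341     0.1023
  Change    -0.09131    0.04566    0.09131    0.09131
  Equil      0.01709    0.05823      9.432     0.1936
  solve Keq expr → x = 0.04566; check Q = 665.1
Then change container volume by factor 2 (V_new/V_old).
Step 2:
                   D          L          M          J
  Initial   0.008544    0.02911      4.716    0.09681
  Change   -0.005217   0.002608   0.005217   0.005217
  Equil     0.003327    0.03172      4.721      0.102
  solve Keq expr → x = 0.002608; check Q = 665.1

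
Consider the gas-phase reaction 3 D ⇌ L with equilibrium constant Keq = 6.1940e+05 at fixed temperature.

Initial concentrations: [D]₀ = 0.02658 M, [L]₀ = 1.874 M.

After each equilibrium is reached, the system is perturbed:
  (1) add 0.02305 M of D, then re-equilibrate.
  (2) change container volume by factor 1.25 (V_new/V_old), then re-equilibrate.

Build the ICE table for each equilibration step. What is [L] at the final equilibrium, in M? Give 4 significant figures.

[L]_eq = 1.508 M

Q₀ = 9.9794e+04 vs Keq = 6.1940e+05 ⇒ Q<K, forward
Step 1:
                    D           L
  init        0.02658       1.874
  Δ          -0.01211    0.004035
  eq          0.01447       1.878
  solve Keq expr → x = 0.004035; check Q = 6.1940e+05
Then add 0.02305 M of D.
Step 2:
                    D           L
  init        0.03752       1.878
  Δ          -0.02303    0.007677
  eq          0.01449       1.886
  solve Keq expr → x = 0.007677; check Q = 6.1940e+05
Then change container volume by factor 1.25 (V_new/V_old).
Step 3:
                    D           L
  init        0.01159       1.509
  Δ          0.001858 -6.1930e-04
  eq          0.01345       1.508
  solve Keq expr → x = -6.1930e-04; check Q = 6.1940e+05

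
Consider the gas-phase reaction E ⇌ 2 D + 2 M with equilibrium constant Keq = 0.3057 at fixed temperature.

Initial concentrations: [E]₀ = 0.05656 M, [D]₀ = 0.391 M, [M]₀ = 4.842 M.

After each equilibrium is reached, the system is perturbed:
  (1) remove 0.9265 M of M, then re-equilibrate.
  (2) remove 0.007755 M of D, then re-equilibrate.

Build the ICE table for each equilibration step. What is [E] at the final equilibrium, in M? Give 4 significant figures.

Q₀ = 63.37 vs Keq = 0.3057 ⇒ Q>K, reverse
Step 1:
                    E           D           M
  init        0.05656       0.391       4.842
  Δ            0.1665     -0.3331     -0.3331
  eq           0.2231     0.05792       4.509
  solve Keq expr → x = -0.1665; check Q = 0.3057
Then remove 0.9265 M of M.
Step 2:
                    E           D           M
  init         0.2231     0.05792       3.582
  Δ         -0.006795     0.01359     0.01359
  eq           0.2163     0.07151       3.596
  solve Keq expr → x = 0.006795; check Q = 0.3057
Then remove 0.007755 M of D.
Step 3:
                    E           D           M
  init         0.2163     0.06375       3.596
  Δ         -0.003516    0.007033    0.007033
  eq           0.2128     0.07079       3.603
  solve Keq expr → x = 0.003516; check Q = 0.3057

[E]_eq = 0.2128 M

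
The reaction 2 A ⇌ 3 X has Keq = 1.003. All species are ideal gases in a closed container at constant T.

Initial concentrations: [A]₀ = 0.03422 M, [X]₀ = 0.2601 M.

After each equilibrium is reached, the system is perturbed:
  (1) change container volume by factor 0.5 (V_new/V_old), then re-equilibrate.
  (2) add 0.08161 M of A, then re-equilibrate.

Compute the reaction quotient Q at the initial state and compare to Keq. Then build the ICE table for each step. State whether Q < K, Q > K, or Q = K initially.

Q₀ = 15.03 vs Keq = 1.003 ⇒ Q>K, reverse
Step 1:
                    A           X
  init        0.03422      0.2601
  Δ           0.04761    -0.07142
  eq          0.08183      0.1887
  solve Keq expr → x = -0.02381; check Q = 1.003
Then change container volume by factor 0.5 (V_new/V_old).
Step 2:
                    A           X
  init         0.1637      0.3774
  Δ           0.02898    -0.04347
  eq           0.1926      0.3339
  solve Keq expr → x = -0.01449; check Q = 1.003
Then add 0.08161 M of A.
Step 3:
                    A           X
  init         0.2743      0.3339
  Δ          -0.03476     0.05214
  eq           0.2395       0.386
  solve Keq expr → x = 0.01738; check Q = 1.003

Q₀ = 15.03; Q > K (proceeds reverse)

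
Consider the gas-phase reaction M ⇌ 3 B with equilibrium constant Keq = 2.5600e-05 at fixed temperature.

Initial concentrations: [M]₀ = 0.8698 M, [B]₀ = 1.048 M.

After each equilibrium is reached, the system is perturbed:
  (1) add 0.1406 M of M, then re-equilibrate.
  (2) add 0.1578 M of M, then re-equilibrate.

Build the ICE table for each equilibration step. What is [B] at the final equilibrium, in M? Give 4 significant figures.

[B]_eq = 0.03378 M

Q₀ = 1.323 vs Keq = 2.5600e-05 ⇒ Q>K, reverse
Step 1:
                  M         B
  I          0.8698     1.048
  C          0.3389    -1.017
  E           1.209   0.03139
  solve Keq expr → x = -0.3389; check Q = 2.5600e-05
Then add 0.1406 M of M.
Step 2:
                  M         B
  I           1.349   0.03139
  C       -3.8994e-04   0.00117
  E           1.349   0.03256
  solve Keq expr → x = 3.8994e-04; check Q = 2.5600e-05
Then add 0.1578 M of M.
Step 3:
                  M         B
  I           1.507   0.03256
  C       -4.0676e-04   0.00122
  E           1.506   0.03378
  solve Keq expr → x = 4.0676e-04; check Q = 2.5600e-05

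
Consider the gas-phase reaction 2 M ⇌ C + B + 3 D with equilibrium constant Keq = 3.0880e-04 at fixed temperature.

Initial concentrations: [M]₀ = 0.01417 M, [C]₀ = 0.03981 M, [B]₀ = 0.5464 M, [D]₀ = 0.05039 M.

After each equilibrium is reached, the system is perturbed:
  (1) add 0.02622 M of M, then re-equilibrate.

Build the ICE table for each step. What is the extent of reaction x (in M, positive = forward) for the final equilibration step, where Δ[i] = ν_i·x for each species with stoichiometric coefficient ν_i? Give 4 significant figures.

Q₀ = 0.01386 vs Keq = 3.0880e-04 ⇒ Q>K, reverse
Step 1:
                  M         C         B         D
  I         0.01417   0.03981    0.5464   0.05039
  C         0.01644 -0.008222 -0.008222  -0.02467
  E         0.03061   0.03159    0.5382   0.02572
  solve Keq expr → x = -0.008222; check Q = 3.0880e-04
Then add 0.02622 M of M.
Step 2:
                  M         C         B         D
  I         0.05683   0.03159    0.5382   0.02572
  C       -0.006097  0.003049  0.003049  0.009146
  E         0.05074   0.03464    0.5412   0.03487
  solve Keq expr → x = 0.003049; check Q = 3.0880e-04

x = 0.003049 M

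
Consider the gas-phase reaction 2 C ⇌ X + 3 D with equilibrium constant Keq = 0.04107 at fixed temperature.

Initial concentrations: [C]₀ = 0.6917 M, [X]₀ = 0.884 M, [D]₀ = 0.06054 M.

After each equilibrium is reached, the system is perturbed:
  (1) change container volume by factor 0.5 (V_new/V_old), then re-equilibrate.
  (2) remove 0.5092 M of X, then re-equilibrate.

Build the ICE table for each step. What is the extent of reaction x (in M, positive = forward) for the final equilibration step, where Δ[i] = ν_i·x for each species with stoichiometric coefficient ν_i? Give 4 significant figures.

x = 0.01072 M

Q₀ = 4.0996e-04 vs Keq = 0.04107 ⇒ Q<K, forward
Step 1:
                    C           X           D
  init         0.6917       0.884     0.06054
  Δ           -0.1209     0.06047      0.1814
  eq           0.5708      0.9445       0.242
  solve Keq expr → x = 0.06047; check Q = 0.04107
Then change container volume by factor 0.5 (V_new/V_old).
Step 2:
                    C           X           D
  init          1.142       1.889      0.4839
  Δ            0.1051    -0.05253     -0.1576
  eq            1.247       1.836      0.3263
  solve Keq expr → x = -0.05253; check Q = 0.04107
Then remove 0.5092 M of X.
Step 3:
                    C           X           D
  init          1.247       1.327      0.3263
  Δ          -0.02144     0.01072     0.03216
  eq            1.225       1.338      0.3585
  solve Keq expr → x = 0.01072; check Q = 0.04107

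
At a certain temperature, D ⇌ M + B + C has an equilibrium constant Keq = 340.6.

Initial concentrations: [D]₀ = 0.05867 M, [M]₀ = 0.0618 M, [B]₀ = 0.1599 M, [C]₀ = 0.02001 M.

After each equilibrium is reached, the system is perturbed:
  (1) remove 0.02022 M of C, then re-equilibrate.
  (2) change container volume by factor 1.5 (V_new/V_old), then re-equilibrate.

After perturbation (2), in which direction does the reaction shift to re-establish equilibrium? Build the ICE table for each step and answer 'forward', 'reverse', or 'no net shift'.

Q₀ = 0.00337 vs Keq = 340.6 ⇒ Q<K, forward
Step 1:
                    D           M           B           C
  init        0.05867      0.0618      0.1599     0.02001
  Δ          -0.05866     0.05866     0.05866     0.05866
  eq       6.0817e-06      0.1205      0.2186     0.07867
  solve Keq expr → x = 0.05866; check Q = 340.6
Then remove 0.02022 M of C.
Step 2:
                    D           M           B           C
  init     6.0817e-06      0.1205      0.2186     0.05845
  Δ       -1.5628e-06  1.5628e-06  1.5628e-06  1.5628e-06
  eq       4.5188e-06      0.1205      0.2186     0.05846
  solve Keq expr → x = 1.5628e-06; check Q = 340.6
Then change container volume by factor 1.5 (V_new/V_old).
Step 3:
                    D           M           B           C
  init     3.0125e-06     0.08031      0.1457     0.03897
  Δ       -1.6735e-06  1.6735e-06  1.6735e-06  1.6735e-06
  eq       1.3390e-06     0.08031      0.1457     0.03897
  solve Keq expr → x = 1.6735e-06; check Q = 340.6

Direction: forward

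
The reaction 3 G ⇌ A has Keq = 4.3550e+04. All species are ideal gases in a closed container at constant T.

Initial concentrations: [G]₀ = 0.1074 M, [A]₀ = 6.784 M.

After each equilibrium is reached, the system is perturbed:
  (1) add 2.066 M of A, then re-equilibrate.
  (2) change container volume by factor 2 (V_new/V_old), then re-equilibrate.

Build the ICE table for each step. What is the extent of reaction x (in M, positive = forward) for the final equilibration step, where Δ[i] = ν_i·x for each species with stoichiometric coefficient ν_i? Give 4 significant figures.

Q₀ = 5476 vs Keq = 4.3550e+04 ⇒ Q<K, forward
Step 1:
                    G           A
  I            0.1074       6.784
  C          -0.05355     0.01785
  E           0.05385       6.802
  solve Keq expr → x = 0.01785; check Q = 4.3550e+04
Then add 2.066 M of A.
Step 2:
                    G           A
  I           0.05385       8.868
  C          0.004974   -0.001658
  E           0.05883       8.866
  solve Keq expr → x = -0.001658; check Q = 4.3550e+04
Then change container volume by factor 2 (V_new/V_old).
Step 3:
                    G           A
  I           0.02941       4.433
  C           0.01726   -0.005753
  E           0.04667       4.427
  solve Keq expr → x = -0.005753; check Q = 4.3550e+04

x = -0.005753 M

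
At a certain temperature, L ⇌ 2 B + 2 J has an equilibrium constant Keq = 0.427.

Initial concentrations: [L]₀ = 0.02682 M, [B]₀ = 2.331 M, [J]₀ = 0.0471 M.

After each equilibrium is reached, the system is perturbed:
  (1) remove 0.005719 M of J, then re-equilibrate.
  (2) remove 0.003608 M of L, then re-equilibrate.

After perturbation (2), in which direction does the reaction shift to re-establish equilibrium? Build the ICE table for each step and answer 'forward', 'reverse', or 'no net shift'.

Q₀ = 0.4494 vs Keq = 0.427 ⇒ Q>K, reverse
Step 1:
                  L         B         J
  init      0.02682     2.331    0.0471
  Δ       4.1166e-04 -8.2332e-04 -8.2332e-04
  eq        0.02723      2.33   0.04628
  solve Keq expr → x = -4.1166e-04; check Q = 0.427
Then remove 0.005719 M of J.
Step 2:
                  L         B         J
  init      0.02723      2.33   0.04056
  Δ       -0.001969  0.003939  0.003939
  eq        0.02526     2.334    0.0445
  solve Keq expr → x = 0.001969; check Q = 0.427
Then remove 0.003608 M of L.
Step 3:
                  L         B         J
  init      0.02165     2.334    0.0445
  Δ        0.001109 -0.002218 -0.002218
  eq        0.02276     2.332   0.04228
  solve Keq expr → x = -0.001109; check Q = 0.427

Direction: reverse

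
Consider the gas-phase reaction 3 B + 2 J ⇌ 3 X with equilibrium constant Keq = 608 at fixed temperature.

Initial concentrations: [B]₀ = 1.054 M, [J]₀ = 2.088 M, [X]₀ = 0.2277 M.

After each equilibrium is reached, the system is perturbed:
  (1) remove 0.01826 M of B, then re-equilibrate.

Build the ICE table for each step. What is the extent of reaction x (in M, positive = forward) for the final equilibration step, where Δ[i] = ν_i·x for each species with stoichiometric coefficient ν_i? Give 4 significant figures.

Q₀ = 0.002313 vs Keq = 608 ⇒ Q<K, forward
Step 1:
                    B           J           X
  Initial       1.054       2.088      0.2277
  Change      -0.9462     -0.6308      0.9462
  Equil        0.1078       1.457       1.174
  solve Keq expr → x = 0.3154; check Q = 608
Then remove 0.01826 M of B.
Step 2:
                    B           J           X
  Initial     0.08955       1.457       1.174
  Change      0.01624     0.01083    -0.01624
  Equil        0.1058       1.468       1.158
  solve Keq expr → x = -0.005415; check Q = 608

x = -0.005415 M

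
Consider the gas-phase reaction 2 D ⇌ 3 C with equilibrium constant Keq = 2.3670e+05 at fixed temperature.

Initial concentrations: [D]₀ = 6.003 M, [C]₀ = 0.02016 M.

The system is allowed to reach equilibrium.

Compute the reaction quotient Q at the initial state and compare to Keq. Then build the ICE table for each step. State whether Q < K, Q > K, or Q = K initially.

Q₀ = 2.2737e-07 vs Keq = 2.3670e+05 ⇒ Q<K, forward
Step 1:
                   D          C
  Initial      6.003    0.02016
  Change      -5.948      8.922
  Equil      0.05496      8.942
  solve Keq expr → x = 2.974; check Q = 2.3670e+05

Q₀ = 2.2737e-07; Q < K (proceeds forward)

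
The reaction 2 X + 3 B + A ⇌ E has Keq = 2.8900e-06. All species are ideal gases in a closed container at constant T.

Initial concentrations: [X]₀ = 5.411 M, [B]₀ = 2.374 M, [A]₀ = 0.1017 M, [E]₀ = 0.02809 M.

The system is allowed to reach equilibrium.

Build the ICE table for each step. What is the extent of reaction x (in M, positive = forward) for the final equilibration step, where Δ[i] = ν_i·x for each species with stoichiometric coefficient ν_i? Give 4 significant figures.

x = -0.02792 M

Q₀ = 7.0507e-04 vs Keq = 2.8900e-06 ⇒ Q>K, reverse
Step 1:
                   X          B          A          E
  Initial      5.411      2.374     0.1017    0.02809
  Change     0.05585    0.08377    0.02792   -0.02792
  Equil        5.467      2.458     0.1296 1.6622e-04
  solve Keq expr → x = -0.02792; check Q = 2.8900e-06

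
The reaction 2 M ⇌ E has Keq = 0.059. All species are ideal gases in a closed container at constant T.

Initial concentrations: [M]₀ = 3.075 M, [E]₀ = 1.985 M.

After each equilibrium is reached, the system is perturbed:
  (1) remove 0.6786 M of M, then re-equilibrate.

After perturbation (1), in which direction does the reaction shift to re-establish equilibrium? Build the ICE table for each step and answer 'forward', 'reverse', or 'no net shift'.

Q₀ = 0.2099 vs Keq = 0.059 ⇒ Q>K, reverse
Step 1:
                    M           E
  Initial       3.075       1.985
  Change          1.5       -0.75
  Equil         4.575       1.235
  solve Keq expr → x = -0.75; check Q = 0.059
Then remove 0.6786 M of M.
Step 2:
                    M           E
  Initial       3.896       1.235
  Change        0.346      -0.173
  Equil         4.243       1.062
  solve Keq expr → x = -0.173; check Q = 0.059

Direction: reverse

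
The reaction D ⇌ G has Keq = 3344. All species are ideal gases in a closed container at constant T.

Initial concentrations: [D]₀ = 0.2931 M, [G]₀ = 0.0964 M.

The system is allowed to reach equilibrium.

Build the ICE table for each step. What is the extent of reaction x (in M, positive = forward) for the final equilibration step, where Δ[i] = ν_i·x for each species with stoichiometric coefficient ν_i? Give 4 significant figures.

x = 0.293 M

Q₀ = 0.3289 vs Keq = 3344 ⇒ Q<K, forward
Step 1:
                   D          G
  Initial     0.2931     0.0964
  Change      -0.293      0.293
  Equil   1.1644e-04     0.3894
  solve Keq expr → x = 0.293; check Q = 3344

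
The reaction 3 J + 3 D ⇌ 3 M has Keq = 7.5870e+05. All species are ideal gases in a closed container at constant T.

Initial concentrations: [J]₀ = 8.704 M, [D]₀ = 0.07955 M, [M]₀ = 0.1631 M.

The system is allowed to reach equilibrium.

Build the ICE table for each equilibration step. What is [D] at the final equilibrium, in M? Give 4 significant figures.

[D]_eq = 3.0808e-04 M

Q₀ = 0.01307 vs Keq = 7.5870e+05 ⇒ Q<K, forward
Step 1:
                  J         D         M
  I           8.704   0.07955    0.1631
  C        -0.07924  -0.07924   0.07924
  E           8.625 3.0808e-04    0.2423
  solve Keq expr → x = 0.02641; check Q = 7.5870e+05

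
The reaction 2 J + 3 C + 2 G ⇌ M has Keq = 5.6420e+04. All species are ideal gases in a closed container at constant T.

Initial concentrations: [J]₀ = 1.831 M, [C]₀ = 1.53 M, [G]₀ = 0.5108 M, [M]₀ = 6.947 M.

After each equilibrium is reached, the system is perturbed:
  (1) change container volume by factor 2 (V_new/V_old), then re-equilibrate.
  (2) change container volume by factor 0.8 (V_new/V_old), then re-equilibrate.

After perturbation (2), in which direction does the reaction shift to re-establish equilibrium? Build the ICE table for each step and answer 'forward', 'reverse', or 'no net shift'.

Direction: forward

Q₀ = 2.217 vs Keq = 5.6420e+04 ⇒ Q<K, forward
Step 1:
                    J           C           G           M
  Initial       1.831        1.53      0.5108       6.947
  Change      -0.4985     -0.7478     -0.4985      0.2493
  Equil         1.332      0.7822     0.01225       7.196
  solve Keq expr → x = 0.2493; check Q = 5.6420e+04
Then change container volume by factor 2 (V_new/V_old).
Step 2:
                    J           C           G           M
  Initial      0.6662      0.3911    0.006126       3.598
  Change      0.03287     0.04931     0.03287    -0.01644
  Equil        0.6991      0.4404       0.039       3.582
  solve Keq expr → x = -0.01644; check Q = 5.6420e+04
Then change container volume by factor 0.8 (V_new/V_old).
Step 3:
                    J           C           G           M
  Initial      0.8739      0.5505     0.04875       4.477
  Change     -0.02081    -0.03121    -0.02081      0.0104
  Equil        0.8531      0.5193     0.02794       4.488
  solve Keq expr → x = 0.0104; check Q = 5.6420e+04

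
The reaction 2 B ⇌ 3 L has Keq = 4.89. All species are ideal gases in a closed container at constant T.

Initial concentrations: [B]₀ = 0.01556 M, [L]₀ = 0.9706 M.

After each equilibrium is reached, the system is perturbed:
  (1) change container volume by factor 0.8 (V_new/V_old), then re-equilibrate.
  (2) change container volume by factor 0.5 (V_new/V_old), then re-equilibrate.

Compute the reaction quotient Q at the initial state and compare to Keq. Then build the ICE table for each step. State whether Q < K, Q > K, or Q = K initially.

Q₀ = 3777 vs Keq = 4.89 ⇒ Q>K, reverse
Step 1:
                   B          L
  I          0.01556     0.9706
  C            0.218    -0.3269
  E           0.2335     0.6437
  solve Keq expr → x = -0.109; check Q = 4.89
Then change container volume by factor 0.8 (V_new/V_old).
Step 2:
                   B          L
  I           0.2919     0.8046
  C          0.01809   -0.02713
  E             0.31     0.7774
  solve Keq expr → x = -0.009044; check Q = 4.89
Then change container volume by factor 0.5 (V_new/V_old).
Step 3:
                   B          L
  I             0.62      1.555
  C            0.115    -0.1725
  E            0.735      1.382
  solve Keq expr → x = -0.0575; check Q = 4.89

Q₀ = 3777; Q > K (proceeds reverse)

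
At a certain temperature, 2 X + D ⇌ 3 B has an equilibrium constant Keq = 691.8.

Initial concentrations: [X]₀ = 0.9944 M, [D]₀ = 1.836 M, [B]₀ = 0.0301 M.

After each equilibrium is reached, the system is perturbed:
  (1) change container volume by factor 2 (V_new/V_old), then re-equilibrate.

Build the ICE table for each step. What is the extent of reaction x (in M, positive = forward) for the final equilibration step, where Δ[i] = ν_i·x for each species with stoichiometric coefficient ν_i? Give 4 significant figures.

x = 0 M

Q₀ = 1.5021e-05 vs Keq = 691.8 ⇒ Q<K, forward
Step 1:
                   X          D          B
  init        0.9944      1.836     0.0301
  Δ          -0.9383    -0.4692      1.408
  eq         0.05606      1.367      1.438
  solve Keq expr → x = 0.4692; check Q = 691.8
Then change container volume by factor 2 (V_new/V_old).
Step 2:
                   X          D          B
  init       0.02803     0.6834     0.7188
  Δ                0          0          0
  eq         0.02803     0.6834     0.7188
  solve Keq expr → x = 0; check Q = 691.8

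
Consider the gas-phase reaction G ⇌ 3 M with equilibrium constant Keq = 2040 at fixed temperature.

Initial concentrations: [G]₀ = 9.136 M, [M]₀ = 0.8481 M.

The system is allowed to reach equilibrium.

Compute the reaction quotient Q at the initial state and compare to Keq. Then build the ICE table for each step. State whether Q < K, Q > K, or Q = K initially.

Q₀ = 0.06677; Q < K (proceeds forward)

Q₀ = 0.06677 vs Keq = 2040 ⇒ Q<K, forward
Step 1:
                    G           M
  I             9.136      0.8481
  C            -5.943       17.83
  E             3.193       18.68
  solve Keq expr → x = 5.943; check Q = 2040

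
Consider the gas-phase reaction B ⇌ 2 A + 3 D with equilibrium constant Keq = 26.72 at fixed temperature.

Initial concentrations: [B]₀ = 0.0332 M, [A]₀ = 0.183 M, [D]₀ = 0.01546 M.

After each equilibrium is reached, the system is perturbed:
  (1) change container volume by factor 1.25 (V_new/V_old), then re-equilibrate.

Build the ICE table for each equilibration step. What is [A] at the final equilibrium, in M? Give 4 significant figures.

[A]_eq = 0.1995 M

Q₀ = 3.7273e-06 vs Keq = 26.72 ⇒ Q<K, forward
Step 1:
                   B          A          D
  I           0.0332      0.183    0.01546
  C          -0.0332    0.06639    0.09959
  E       3.5447e-06     0.2494      0.115
  solve Keq expr → x = 0.0332; check Q = 26.72
Then change container volume by factor 1.25 (V_new/V_old).
Step 2:
                   B          A          D
  I       2.8358e-06     0.1995    0.09204
  C       -1.6740e-06 3.3480e-06 5.0221e-06
  E       1.1618e-06     0.1995    0.09204
  solve Keq expr → x = 1.6740e-06; check Q = 26.72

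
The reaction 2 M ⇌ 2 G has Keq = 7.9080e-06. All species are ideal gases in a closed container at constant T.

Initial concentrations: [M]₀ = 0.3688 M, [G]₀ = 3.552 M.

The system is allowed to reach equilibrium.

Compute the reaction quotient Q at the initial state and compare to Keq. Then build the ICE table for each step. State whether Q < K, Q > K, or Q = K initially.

Q₀ = 92.76 vs Keq = 7.9080e-06 ⇒ Q>K, reverse
Step 1:
                   M          G
  I           0.3688      3.552
  C            3.541     -3.541
  E             3.91    0.01099
  solve Keq expr → x = -1.771; check Q = 7.9080e-06

Q₀ = 92.76; Q > K (proceeds reverse)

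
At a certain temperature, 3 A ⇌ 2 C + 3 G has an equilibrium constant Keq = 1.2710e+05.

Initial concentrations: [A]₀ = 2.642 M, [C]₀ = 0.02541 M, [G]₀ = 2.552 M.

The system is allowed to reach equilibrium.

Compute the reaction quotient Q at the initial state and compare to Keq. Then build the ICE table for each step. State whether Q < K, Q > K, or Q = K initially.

Q₀ = 5.8191e-04 vs Keq = 1.2710e+05 ⇒ Q<K, forward
Step 1:
                    A           C           G
  I             2.642     0.02541       2.552
  C            -2.499       1.666       2.499
  E            0.1426       1.692       5.051
  solve Keq expr → x = 0.8331; check Q = 1.2710e+05

Q₀ = 5.8191e-04; Q < K (proceeds forward)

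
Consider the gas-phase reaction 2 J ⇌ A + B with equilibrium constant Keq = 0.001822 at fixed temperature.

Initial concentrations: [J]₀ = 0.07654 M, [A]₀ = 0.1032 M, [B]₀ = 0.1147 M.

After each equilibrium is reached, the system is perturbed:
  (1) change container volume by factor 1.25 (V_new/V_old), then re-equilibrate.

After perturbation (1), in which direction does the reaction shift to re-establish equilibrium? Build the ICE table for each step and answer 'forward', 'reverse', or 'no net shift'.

Q₀ = 2.021 vs Keq = 0.001822 ⇒ Q>K, reverse
Step 1:
                   J          A          B
  init       0.07654     0.1032     0.1147
  Δ           0.1922   -0.09612   -0.09612
  eq          0.2688   0.007083    0.01858
  solve Keq expr → x = -0.09612; check Q = 0.001822
Then change container volume by factor 1.25 (V_new/V_old).
Step 2:
                   J          A          B
  init         0.215   0.005666    0.01487
  Δ                0          0          0
  eq           0.215   0.005666    0.01487
  solve Keq expr → x = 0; check Q = 0.001822

Direction: no net shift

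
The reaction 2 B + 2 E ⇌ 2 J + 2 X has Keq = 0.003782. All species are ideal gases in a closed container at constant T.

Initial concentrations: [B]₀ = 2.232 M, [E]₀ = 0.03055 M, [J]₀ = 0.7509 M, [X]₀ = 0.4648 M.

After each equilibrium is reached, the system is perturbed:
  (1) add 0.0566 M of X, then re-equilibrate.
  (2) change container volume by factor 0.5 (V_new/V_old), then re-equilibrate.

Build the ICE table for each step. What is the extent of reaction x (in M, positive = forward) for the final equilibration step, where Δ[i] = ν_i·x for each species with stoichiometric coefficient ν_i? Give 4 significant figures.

Q₀ = 26.2 vs Keq = 0.003782 ⇒ Q>K, reverse
Step 1:
                    B           E           J           X
  init          2.232     0.03055      0.7509      0.4648
  Δ            0.3299      0.3299     -0.3299     -0.3299
  eq            2.562      0.3605       0.421      0.1349
  solve Keq expr → x = -0.165; check Q = 0.003782
Then add 0.0566 M of X.
Step 2:
                    B           E           J           X
  init          2.562      0.3605       0.421      0.1915
  Δ           0.03123     0.03123    -0.03123    -0.03123
  eq            2.593      0.3917      0.3898      0.1603
  solve Keq expr → x = -0.01562; check Q = 0.003782
Then change container volume by factor 0.5 (V_new/V_old).
Step 3:
                    B           E           J           X
  init          5.186      0.7834      0.7795      0.3205
  Δ                 0           0           0           0
  eq            5.186      0.7834      0.7795      0.3205
  solve Keq expr → x = 0; check Q = 0.003782

x = 0 M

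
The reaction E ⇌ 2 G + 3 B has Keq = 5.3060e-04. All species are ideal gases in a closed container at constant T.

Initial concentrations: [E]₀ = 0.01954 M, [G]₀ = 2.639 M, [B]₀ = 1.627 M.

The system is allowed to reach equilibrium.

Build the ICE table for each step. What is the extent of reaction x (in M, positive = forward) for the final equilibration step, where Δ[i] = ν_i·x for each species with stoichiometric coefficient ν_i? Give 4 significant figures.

Q₀ = 1535 vs Keq = 5.3060e-04 ⇒ Q>K, reverse
Step 1:
                   E          G          B
  I          0.01954      2.639      1.627
  C           0.5261     -1.052     -1.578
  E           0.5457      1.587    0.04863
  solve Keq expr → x = -0.5261; check Q = 5.3060e-04

x = -0.5261 M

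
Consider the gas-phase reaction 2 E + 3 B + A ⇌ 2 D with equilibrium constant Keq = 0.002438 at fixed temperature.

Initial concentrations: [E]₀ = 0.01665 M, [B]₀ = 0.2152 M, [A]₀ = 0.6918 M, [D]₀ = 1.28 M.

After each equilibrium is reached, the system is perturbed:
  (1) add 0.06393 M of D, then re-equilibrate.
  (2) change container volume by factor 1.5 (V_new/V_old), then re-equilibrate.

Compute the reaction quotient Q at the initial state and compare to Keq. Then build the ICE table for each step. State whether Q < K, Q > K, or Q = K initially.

Q₀ = 8.5720e+05 vs Keq = 0.002438 ⇒ Q>K, reverse
Step 1:
                    E           B           A           D
  I           0.01665      0.2152      0.6918        1.28
  C             1.117       1.676      0.5586      -1.117
  E             1.134       1.891        1.25      0.1628
  solve Keq expr → x = -0.5586; check Q = 0.002438
Then add 0.06393 M of D.
Step 2:
                    E           B           A           D
  I             1.134       1.891        1.25      0.2267
  C           0.04624     0.06936     0.02312    -0.04624
  E              1.18        1.96       1.274      0.1805
  solve Keq expr → x = -0.02312; check Q = 0.002438
Then change container volume by factor 1.5 (V_new/V_old).
Step 3:
                    E           B           A           D
  I            0.7867       1.307       0.849      0.1203
  C           0.05633      0.0845     0.02817    -0.05633
  E            0.8431       1.391      0.8772     0.06399
  solve Keq expr → x = -0.02817; check Q = 0.002438

Q₀ = 8.5720e+05; Q > K (proceeds reverse)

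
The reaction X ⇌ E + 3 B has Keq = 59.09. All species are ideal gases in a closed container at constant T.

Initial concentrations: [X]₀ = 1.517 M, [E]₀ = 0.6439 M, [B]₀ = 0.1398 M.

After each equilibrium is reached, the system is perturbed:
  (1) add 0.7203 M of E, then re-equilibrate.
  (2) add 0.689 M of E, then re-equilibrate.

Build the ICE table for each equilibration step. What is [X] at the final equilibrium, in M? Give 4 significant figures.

[X]_eq = 0.7355 M

Q₀ = 0.00116 vs Keq = 59.09 ⇒ Q<K, forward
Step 1:
                    X           E           B
  I             1.517      0.6439      0.1398
  C           -0.9056      0.9056       2.717
  E            0.6114        1.55       2.857
  solve Keq expr → x = 0.9056; check Q = 59.09
Then add 0.7203 M of E.
Step 2:
                    X           E           B
  I            0.6114        2.27       2.857
  C           0.07243    -0.07243     -0.2173
  E            0.6838       2.197       2.639
  solve Keq expr → x = -0.07243; check Q = 59.09
Then add 0.689 M of E.
Step 3:
                    X           E           B
  I            0.6838       2.886       2.639
  C           0.05172    -0.05172     -0.1552
  E            0.7355       2.835       2.484
  solve Keq expr → x = -0.05172; check Q = 59.09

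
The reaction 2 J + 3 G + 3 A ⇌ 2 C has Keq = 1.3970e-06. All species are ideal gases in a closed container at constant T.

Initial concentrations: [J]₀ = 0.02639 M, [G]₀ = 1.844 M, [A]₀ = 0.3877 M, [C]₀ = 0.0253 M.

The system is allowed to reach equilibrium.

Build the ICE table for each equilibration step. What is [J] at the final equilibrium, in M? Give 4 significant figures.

Q₀ = 2.515 vs Keq = 1.3970e-06 ⇒ Q>K, reverse
Step 1:
                    J           G           A           C
  I           0.02639       1.844      0.3877      0.0253
  C           0.02526     0.03788     0.03788    -0.02526
  E           0.05165       1.882      0.4256  4.3753e-05
  solve Keq expr → x = -0.01263; check Q = 1.3970e-06

[J]_eq = 0.05165 M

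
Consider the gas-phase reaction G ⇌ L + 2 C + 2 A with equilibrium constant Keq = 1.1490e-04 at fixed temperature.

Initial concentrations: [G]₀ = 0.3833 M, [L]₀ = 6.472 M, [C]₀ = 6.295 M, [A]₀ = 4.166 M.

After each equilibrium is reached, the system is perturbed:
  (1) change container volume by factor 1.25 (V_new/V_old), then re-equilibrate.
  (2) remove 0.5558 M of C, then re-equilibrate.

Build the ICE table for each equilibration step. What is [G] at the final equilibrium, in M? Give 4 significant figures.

Q₀ = 1.1613e+04 vs Keq = 1.1490e-04 ⇒ Q>K, reverse
Step 1:
                    G           L           C           A
  I            0.3833       6.472       6.295       4.166
  C             2.081      -2.081      -4.162      -4.162
  E             2.464       4.391       2.133    0.003765
  solve Keq expr → x = -2.081; check Q = 1.1490e-04
Then change container volume by factor 1.25 (V_new/V_old).
Step 2:
                    G           L           C           A
  I             1.972       3.513       1.706    0.003012
  C       -8.4408e-04  8.4408e-04    0.001688    0.001688
  E             1.971       3.514       1.708      0.0047
  solve Keq expr → x = 8.4408e-04; check Q = 1.1490e-04
Then remove 0.5558 M of C.
Step 3:
                    G           L           C           A
  I             1.971       3.514       1.152      0.0047
  C         -0.001125    0.001125    0.002251    0.002251
  E              1.97       3.515       1.154    0.006951
  solve Keq expr → x = 0.001125; check Q = 1.1490e-04

[G]_eq = 1.97 M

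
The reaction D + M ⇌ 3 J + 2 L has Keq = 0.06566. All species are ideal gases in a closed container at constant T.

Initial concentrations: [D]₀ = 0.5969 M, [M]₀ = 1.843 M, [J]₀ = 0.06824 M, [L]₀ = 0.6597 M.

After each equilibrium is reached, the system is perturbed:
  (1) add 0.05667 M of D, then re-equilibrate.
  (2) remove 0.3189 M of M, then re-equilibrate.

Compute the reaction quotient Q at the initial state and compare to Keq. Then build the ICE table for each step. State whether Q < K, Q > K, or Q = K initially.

Q₀ = 1.2571e-04; Q < K (proceeds forward)

Q₀ = 1.2571e-04 vs Keq = 0.06566 ⇒ Q<K, forward
Step 1:
                  D         M         J         L
  init       0.5969     1.843   0.06824    0.6597
  Δ         -0.1143   -0.1143    0.3428    0.2285
  eq         0.4826     1.729     0.411    0.8882
  solve Keq expr → x = 0.1143; check Q = 0.06566
Then add 0.05667 M of D.
Step 2:
                  D         M         J         L
  init       0.5393     1.729     0.411    0.8882
  Δ       -0.003893 -0.003893   0.01168  0.007787
  eq         0.5354     1.725    0.4227     0.896
  solve Keq expr → x = 0.003893; check Q = 0.06566
Then remove 0.3189 M of M.
Step 3:
                  D         M         J         L
  init       0.5354     1.406    0.4227     0.896
  Δ        0.007071  0.007071  -0.02121  -0.01414
  eq         0.5425     1.413    0.4015    0.8819
  solve Keq expr → x = -0.007071; check Q = 0.06566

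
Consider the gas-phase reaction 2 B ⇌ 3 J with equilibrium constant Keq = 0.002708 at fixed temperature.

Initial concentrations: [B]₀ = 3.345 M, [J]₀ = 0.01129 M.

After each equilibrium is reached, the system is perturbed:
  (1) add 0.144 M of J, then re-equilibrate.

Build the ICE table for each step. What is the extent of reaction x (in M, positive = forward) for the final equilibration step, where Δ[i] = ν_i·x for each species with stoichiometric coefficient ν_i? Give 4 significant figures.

x = -0.04606 M

Q₀ = 1.2861e-07 vs Keq = 0.002708 ⇒ Q<K, forward
Step 1:
                    B           J
  Initial       3.345     0.01129
  Change      -0.1923      0.2884
  Equil         3.153      0.2997
  solve Keq expr → x = 0.09613; check Q = 0.002708
Then add 0.144 M of J.
Step 2:
                    B           J
  Initial       3.153      0.4437
  Change      0.09213     -0.1382
  Equil         3.245      0.3055
  solve Keq expr → x = -0.04606; check Q = 0.002708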